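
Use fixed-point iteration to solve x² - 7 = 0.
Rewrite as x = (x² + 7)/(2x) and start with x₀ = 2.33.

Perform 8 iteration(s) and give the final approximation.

Equation: x² - 7 = 0
Fixed-point form: x = (x² + 7)/(2x)
x₀ = 2.33

x_1 = g(2.330000) = 2.667146
x_2 = g(2.667146) = 2.645837
x_3 = g(2.645837) = 2.645751
x_4 = g(2.645751) = 2.645751
x_5 = g(2.645751) = 2.645751
x_6 = g(2.645751) = 2.645751
x_7 = g(2.645751) = 2.645751
x_8 = g(2.645751) = 2.645751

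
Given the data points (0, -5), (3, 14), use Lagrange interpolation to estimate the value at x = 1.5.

Lagrange interpolation formula:
P(x) = Σ yᵢ × Lᵢ(x)
where Lᵢ(x) = Π_{j≠i} (x - xⱼ)/(xᵢ - xⱼ)

L_0(1.5) = (1.5 - 3)/(0 - 3) = 0.500000
L_1(1.5) = (1.5 - 0)/(3 - 0) = 0.500000

P(1.5) = (-5)×L_0(1.5) + 14×L_1(1.5)
P(1.5) = 4.500000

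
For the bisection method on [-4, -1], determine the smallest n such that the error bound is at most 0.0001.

We need (b-a)/2^n ≤ 0.0001
(-1 - (-4))/2^n ≤ 0.0001
3/2^n ≤ 0.0001
2^n ≥ 30000
n ≥ log₂(30000) = 14.87
n ≥ 15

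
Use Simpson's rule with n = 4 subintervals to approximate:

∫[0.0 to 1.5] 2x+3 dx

f(x) = 2x+3
a = 0.0, b = 1.5, n = 4
h = (b - a)/n = 0.375000

Simpson's rule: (h/3)[f(x₀) + 4f(x₁) + 2f(x₂) + ... + f(xₙ)]

x_0 = 0.0000, f(x_0) = 3.000000, coefficient = 1
x_1 = 0.3750, f(x_1) = 3.750000, coefficient = 4
x_2 = 0.7500, f(x_2) = 4.500000, coefficient = 2
x_3 = 1.1250, f(x_3) = 5.250000, coefficient = 4
x_4 = 1.5000, f(x_4) = 6.000000, coefficient = 1

I ≈ (0.375000/3) × 54.000000 = 6.750000
Exact value: 6.750000
Error: 0.000000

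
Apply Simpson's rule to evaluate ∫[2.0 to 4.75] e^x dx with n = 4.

f(x) = e^x
a = 2.0, b = 4.75, n = 4
h = (b - a)/n = 0.687500

Simpson's rule: (h/3)[f(x₀) + 4f(x₁) + 2f(x₂) + ... + f(xₙ)]

x_0 = 2.0000, f(x_0) = 7.389056, coefficient = 1
x_1 = 2.6875, f(x_1) = 14.694893, coefficient = 4
x_2 = 3.3750, f(x_2) = 29.224284, coefficient = 2
x_3 = 4.0625, f(x_3) = 58.119428, coefficient = 4
x_4 = 4.7500, f(x_4) = 115.584285, coefficient = 1

I ≈ (0.687500/3) × 472.679192 = 108.322315
Exact value: 108.195228
Error: 0.127086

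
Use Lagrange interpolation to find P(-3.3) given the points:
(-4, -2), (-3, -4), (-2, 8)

Lagrange interpolation formula:
P(x) = Σ yᵢ × Lᵢ(x)
where Lᵢ(x) = Π_{j≠i} (x - xⱼ)/(xᵢ - xⱼ)

L_0(-3.3) = (-3.3 - (-3))/(-4 - (-3)) × (-3.3 - (-2))/(-4 - (-2)) = 0.195000
L_1(-3.3) = (-3.3 - (-4))/(-3 - (-4)) × (-3.3 - (-2))/(-3 - (-2)) = 0.910000
L_2(-3.3) = (-3.3 - (-4))/(-2 - (-4)) × (-3.3 - (-3))/(-2 - (-3)) = -0.105000

P(-3.3) = (-2)×L_0(-3.3) + (-4)×L_1(-3.3) + 8×L_2(-3.3)
P(-3.3) = -4.870000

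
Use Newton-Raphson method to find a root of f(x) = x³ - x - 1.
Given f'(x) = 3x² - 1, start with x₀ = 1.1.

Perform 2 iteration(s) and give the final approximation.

f(x) = x³ - x - 1
f'(x) = 3x² - 1
x₀ = 1.1

Newton-Raphson formula: x_{n+1} = x_n - f(x_n)/f'(x_n)

Iteration 1:
  f(1.100000) = -0.769000
  f'(1.100000) = 2.630000
  x_1 = 1.100000 - (-0.769000)/2.630000 = 1.392395
Iteration 2:
  f(1.392395) = 0.307132
  f'(1.392395) = 4.816295
  x_2 = 1.392395 - 0.307132/4.816295 = 1.328626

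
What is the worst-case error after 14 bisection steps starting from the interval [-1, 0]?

Bisection error bound: |error| ≤ (b-a)/2^n
|error| ≤ (0 - (-1))/2^14 = 1/2^14
|error| ≤ 0.0000610352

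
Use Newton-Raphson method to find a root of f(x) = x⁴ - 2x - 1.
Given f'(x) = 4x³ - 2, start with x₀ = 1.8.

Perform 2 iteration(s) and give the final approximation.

f(x) = x⁴ - 2x - 1
f'(x) = 4x³ - 2
x₀ = 1.8

Newton-Raphson formula: x_{n+1} = x_n - f(x_n)/f'(x_n)

Iteration 1:
  f(1.800000) = 5.897600
  f'(1.800000) = 21.328000
  x_1 = 1.800000 - 5.897600/21.328000 = 1.523481
Iteration 2:
  f(1.523481) = 1.340051
  f'(1.523481) = 12.143960
  x_2 = 1.523481 - 1.340051/12.143960 = 1.413134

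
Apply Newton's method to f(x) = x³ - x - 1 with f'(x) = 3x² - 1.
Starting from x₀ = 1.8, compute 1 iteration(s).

f(x) = x³ - x - 1
f'(x) = 3x² - 1
x₀ = 1.8

Newton-Raphson formula: x_{n+1} = x_n - f(x_n)/f'(x_n)

Iteration 1:
  f(1.800000) = 3.032000
  f'(1.800000) = 8.720000
  x_1 = 1.800000 - 3.032000/8.720000 = 1.452294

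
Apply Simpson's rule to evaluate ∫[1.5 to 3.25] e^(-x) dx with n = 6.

f(x) = e^(-x)
a = 1.5, b = 3.25, n = 6
h = (b - a)/n = 0.291667

Simpson's rule: (h/3)[f(x₀) + 4f(x₁) + 2f(x₂) + ... + f(xₙ)]

x_0 = 1.5000, f(x_0) = 0.223130, coefficient = 1
x_1 = 1.7917, f(x_1) = 0.166682, coefficient = 4
x_2 = 2.0833, f(x_2) = 0.124514, coefficient = 2
x_3 = 2.3750, f(x_3) = 0.093014, coefficient = 4
x_4 = 2.6667, f(x_4) = 0.069483, coefficient = 2
x_5 = 2.9583, f(x_5) = 0.051905, coefficient = 4
x_6 = 3.2500, f(x_6) = 0.038774, coefficient = 1

I ≈ (0.291667/3) × 1.896308 = 0.184363
Exact value: 0.184356
Error: 0.000007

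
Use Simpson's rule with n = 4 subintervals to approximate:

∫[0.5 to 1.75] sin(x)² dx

f(x) = sin(x)²
a = 0.5, b = 1.75, n = 4
h = (b - a)/n = 0.312500

Simpson's rule: (h/3)[f(x₀) + 4f(x₁) + 2f(x₂) + ... + f(xₙ)]

x_0 = 0.5000, f(x_0) = 0.229849, coefficient = 1
x_1 = 0.8125, f(x_1) = 0.527089, coefficient = 4
x_2 = 1.1250, f(x_2) = 0.814087, coefficient = 2
x_3 = 1.4375, f(x_3) = 0.982337, coefficient = 4
x_4 = 1.7500, f(x_4) = 0.968228, coefficient = 1

I ≈ (0.312500/3) × 8.863953 = 0.923328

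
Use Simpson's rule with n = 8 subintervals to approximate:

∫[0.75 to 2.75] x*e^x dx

f(x) = x*e^x
a = 0.75, b = 2.75, n = 8
h = (b - a)/n = 0.250000

Simpson's rule: (h/3)[f(x₀) + 4f(x₁) + 2f(x₂) + ... + f(xₙ)]

x_0 = 0.7500, f(x_0) = 1.587750, coefficient = 1
x_1 = 1.0000, f(x_1) = 2.718282, coefficient = 4
x_2 = 1.2500, f(x_2) = 4.362929, coefficient = 2
x_3 = 1.5000, f(x_3) = 6.722534, coefficient = 4
x_4 = 1.7500, f(x_4) = 10.070555, coefficient = 2
x_5 = 2.0000, f(x_5) = 14.778112, coefficient = 4
x_6 = 2.2500, f(x_6) = 21.347406, coefficient = 2
x_7 = 2.5000, f(x_7) = 30.456235, coefficient = 4
x_8 = 2.7500, f(x_8) = 43.017238, coefficient = 1

I ≈ (0.250000/3) × 334.867416 = 27.905618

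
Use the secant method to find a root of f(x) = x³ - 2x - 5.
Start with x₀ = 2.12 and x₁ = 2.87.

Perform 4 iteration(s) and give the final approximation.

f(x) = x³ - 2x - 5
x₀ = 2.12, x₁ = 2.87

Secant formula: x_{n+1} = x_n - f(x_n)(x_n - x_{n-1})/(f(x_n) - f(x_{n-1}))

Iteration 1:
  f(2.120000) = 0.288128
  f(2.870000) = 12.899903
  x_2 = 2.870000 - 12.899903×(2.870000 - 2.120000)/(12.899903 - 0.288128)
       = 2.102866
Iteration 2:
  f(2.870000) = 12.899903
  f(2.102866) = 0.093232
  x_3 = 2.102866 - 0.093232×(2.102866 - 2.870000)/(0.093232 - 12.899903)
       = 2.097281
Iteration 3:
  f(2.102866) = 0.093232
  f(2.097281) = 0.030510
  x_4 = 2.097281 - 0.030510×(2.097281 - 2.102866)/(0.030510 - 0.093232)
       = 2.094564
Iteration 4:
  f(2.097281) = 0.030510
  f(2.094564) = 0.000142
  x_5 = 2.094564 - 0.000142×(2.094564 - 2.097281)/(0.000142 - 0.030510)
       = 2.094552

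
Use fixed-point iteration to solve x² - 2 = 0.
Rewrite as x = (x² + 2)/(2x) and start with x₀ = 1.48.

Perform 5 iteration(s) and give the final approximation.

Equation: x² - 2 = 0
Fixed-point form: x = (x² + 2)/(2x)
x₀ = 1.48

x_1 = g(1.480000) = 1.415676
x_2 = g(1.415676) = 1.414214
x_3 = g(1.414214) = 1.414214
x_4 = g(1.414214) = 1.414214
x_5 = g(1.414214) = 1.414214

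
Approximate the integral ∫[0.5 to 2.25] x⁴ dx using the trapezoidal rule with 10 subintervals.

f(x) = x⁴
a = 0.5, b = 2.25, n = 10
h = (b - a)/n = 0.175000

Trapezoidal rule: (h/2)[f(x₀) + 2f(x₁) + 2f(x₂) + ... + f(xₙ)]

x_0 = 0.5000, f(x_0) = 0.062500, coefficient = 1
x_1 = 0.6750, f(x_1) = 0.207594, coefficient = 2
x_2 = 0.8500, f(x_2) = 0.522006, coefficient = 2
x_3 = 1.0250, f(x_3) = 1.103813, coefficient = 2
x_4 = 1.2000, f(x_4) = 2.073600, coefficient = 2
x_5 = 1.3750, f(x_5) = 3.574463, coefficient = 2
x_6 = 1.5500, f(x_6) = 5.772006, coefficient = 2
x_7 = 1.7250, f(x_7) = 8.854344, coefficient = 2
x_8 = 1.9000, f(x_8) = 13.032100, coefficient = 2
x_9 = 2.0750, f(x_9) = 18.538407, coefficient = 2
x_10 = 2.2500, f(x_10) = 25.628906, coefficient = 1

I ≈ (0.175000/2) × 133.048073 = 11.641706
Exact value: 11.526758
Error: 0.114949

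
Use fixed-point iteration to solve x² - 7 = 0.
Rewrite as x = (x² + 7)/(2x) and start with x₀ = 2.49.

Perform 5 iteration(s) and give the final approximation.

Equation: x² - 7 = 0
Fixed-point form: x = (x² + 7)/(2x)
x₀ = 2.49

x_1 = g(2.490000) = 2.650622
x_2 = g(2.650622) = 2.645756
x_3 = g(2.645756) = 2.645751
x_4 = g(2.645751) = 2.645751
x_5 = g(2.645751) = 2.645751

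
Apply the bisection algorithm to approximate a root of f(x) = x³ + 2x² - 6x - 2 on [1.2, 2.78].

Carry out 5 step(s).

f(x) = x³ + 2x² - 6x - 2
Initial interval: [1.2, 2.78]

Iteration 1:
  c_1 = (1.200000 + 2.780000)/2 = 1.990000
  f(c_1) = f(1.990000) = 1.860799
  f(a) × f(c) < 0, new interval: [1.200000, 1.990000]
Iteration 2:
  c_2 = (1.200000 + 1.990000)/2 = 1.595000
  f(c_2) = f(1.595000) = -2.424230
  f(a) × f(c) ≥ 0, new interval: [1.595000, 1.990000]
Iteration 3:
  c_3 = (1.595000 + 1.990000)/2 = 1.792500
  f(c_3) = f(1.792500) = -0.569484
  f(a) × f(c) ≥ 0, new interval: [1.792500, 1.990000]
Iteration 4:
  c_4 = (1.792500 + 1.990000)/2 = 1.891250
  f(c_4) = f(1.891250) = 0.570826
  f(a) × f(c) < 0, new interval: [1.792500, 1.891250]
Iteration 5:
  c_5 = (1.792500 + 1.891250)/2 = 1.841875
  f(c_5) = f(1.841875) = -0.017676
  f(a) × f(c) ≥ 0, new interval: [1.841875, 1.891250]

After 5 iteration(s), the approximation is c_5 = 1.841875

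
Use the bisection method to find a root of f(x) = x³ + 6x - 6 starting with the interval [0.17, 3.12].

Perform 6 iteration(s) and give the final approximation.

f(x) = x³ + 6x - 6
Initial interval: [0.17, 3.12]

Iteration 1:
  c_1 = (0.170000 + 3.120000)/2 = 1.645000
  f(c_1) = f(1.645000) = 8.321411
  f(a) × f(c) < 0, new interval: [0.170000, 1.645000]
Iteration 2:
  c_2 = (0.170000 + 1.645000)/2 = 0.907500
  f(c_2) = f(0.907500) = 0.192377
  f(a) × f(c) < 0, new interval: [0.170000, 0.907500]
Iteration 3:
  c_3 = (0.170000 + 0.907500)/2 = 0.538750
  f(c_3) = f(0.538750) = -2.611127
  f(a) × f(c) ≥ 0, new interval: [0.538750, 0.907500]
Iteration 4:
  c_4 = (0.538750 + 0.907500)/2 = 0.723125
  f(c_4) = f(0.723125) = -1.283121
  f(a) × f(c) ≥ 0, new interval: [0.723125, 0.907500]
Iteration 5:
  c_5 = (0.723125 + 0.907500)/2 = 0.815312
  f(c_5) = f(0.815312) = -0.566159
  f(a) × f(c) ≥ 0, new interval: [0.815312, 0.907500]
Iteration 6:
  c_6 = (0.815312 + 0.907500)/2 = 0.861406
  f(c_6) = f(0.861406) = -0.192381
  f(a) × f(c) ≥ 0, new interval: [0.861406, 0.907500]

After 6 iteration(s), the approximation is c_6 = 0.861406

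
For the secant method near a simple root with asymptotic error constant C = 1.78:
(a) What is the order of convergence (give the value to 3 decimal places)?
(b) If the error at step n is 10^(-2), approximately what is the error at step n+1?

(a) Secant method has superlinear convergence with order φ = (1+√5)/2 ≈ 1.618.
    This means |e_{n+1}| ≈ C|e_n|^1.618.

(b) With |e_n| = 10^(-2) and C = 1.78:
    |e_{n+1}| ≈ 1.78 × (10^(-2))^1.618 = 1.78 × 10^(-3.24)

(a) ≈ 1.618 (golden ratio); (b) |e_{n+1}| ≈ 1.034e-03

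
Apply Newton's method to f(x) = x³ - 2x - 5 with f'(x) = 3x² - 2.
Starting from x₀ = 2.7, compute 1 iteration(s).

f(x) = x³ - 2x - 5
f'(x) = 3x² - 2
x₀ = 2.7

Newton-Raphson formula: x_{n+1} = x_n - f(x_n)/f'(x_n)

Iteration 1:
  f(2.700000) = 9.283000
  f'(2.700000) = 19.870000
  x_1 = 2.700000 - 9.283000/19.870000 = 2.232813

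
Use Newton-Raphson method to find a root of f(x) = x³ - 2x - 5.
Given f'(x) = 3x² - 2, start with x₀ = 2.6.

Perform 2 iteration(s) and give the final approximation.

f(x) = x³ - 2x - 5
f'(x) = 3x² - 2
x₀ = 2.6

Newton-Raphson formula: x_{n+1} = x_n - f(x_n)/f'(x_n)

Iteration 1:
  f(2.600000) = 7.376000
  f'(2.600000) = 18.280000
  x_1 = 2.600000 - 7.376000/18.280000 = 2.196499
Iteration 2:
  f(2.196499) = 1.204247
  f'(2.196499) = 12.473822
  x_2 = 2.196499 - 1.204247/12.473822 = 2.099957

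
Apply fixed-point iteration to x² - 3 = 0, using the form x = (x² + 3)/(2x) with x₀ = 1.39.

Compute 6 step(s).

Equation: x² - 3 = 0
Fixed-point form: x = (x² + 3)/(2x)
x₀ = 1.39

x_1 = g(1.390000) = 1.774137
x_2 = g(1.774137) = 1.732550
x_3 = g(1.732550) = 1.732051
x_4 = g(1.732051) = 1.732051
x_5 = g(1.732051) = 1.732051
x_6 = g(1.732051) = 1.732051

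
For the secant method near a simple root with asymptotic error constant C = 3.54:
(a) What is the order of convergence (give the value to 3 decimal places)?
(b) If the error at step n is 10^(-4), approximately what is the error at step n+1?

(a) Secant method has superlinear convergence with order φ = (1+√5)/2 ≈ 1.618.
    This means |e_{n+1}| ≈ C|e_n|^1.618.

(b) With |e_n| = 10^(-4) and C = 3.54:
    |e_{n+1}| ≈ 3.54 × (10^(-4))^1.618 = 3.54 × 10^(-6.47)

(a) ≈ 1.618 (golden ratio); (b) |e_{n+1}| ≈ 1.194e-06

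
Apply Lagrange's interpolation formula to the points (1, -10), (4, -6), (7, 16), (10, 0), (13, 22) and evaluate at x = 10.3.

Lagrange interpolation formula:
P(x) = Σ yᵢ × Lᵢ(x)
where Lᵢ(x) = Π_{j≠i} (x - xⱼ)/(xᵢ - xⱼ)

L_0(10.3) = (10.3 - 4)/(1 - 4) × (10.3 - 7)/(1 - 7) × (10.3 - 10)/(1 - 10) × (10.3 - 13)/(1 - 13) = -0.008663
L_1(10.3) = (10.3 - 1)/(4 - 1) × (10.3 - 7)/(4 - 7) × (10.3 - 10)/(4 - 10) × (10.3 - 13)/(4 - 13) = 0.051150
L_2(10.3) = (10.3 - 1)/(7 - 1) × (10.3 - 4)/(7 - 4) × (10.3 - 10)/(7 - 10) × (10.3 - 13)/(7 - 13) = -0.146475
L_3(10.3) = (10.3 - 1)/(10 - 1) × (10.3 - 4)/(10 - 4) × (10.3 - 7)/(10 - 7) × (10.3 - 13)/(10 - 13) = 1.074150
L_4(10.3) = (10.3 - 1)/(13 - 1) × (10.3 - 4)/(13 - 4) × (10.3 - 7)/(13 - 7) × (10.3 - 10)/(13 - 10) = 0.029838

P(10.3) = (-10)×L_0(10.3) + (-6)×L_1(10.3) + 16×L_2(10.3) + 0×L_3(10.3) + 22×L_4(10.3)
P(10.3) = -1.907450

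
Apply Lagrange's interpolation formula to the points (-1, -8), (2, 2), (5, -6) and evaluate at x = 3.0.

Lagrange interpolation formula:
P(x) = Σ yᵢ × Lᵢ(x)
where Lᵢ(x) = Π_{j≠i} (x - xⱼ)/(xᵢ - xⱼ)

L_0(3.0) = (3.0 - 2)/(-1 - 2) × (3.0 - 5)/(-1 - 5) = -0.111111
L_1(3.0) = (3.0 - (-1))/(2 - (-1)) × (3.0 - 5)/(2 - 5) = 0.888889
L_2(3.0) = (3.0 - (-1))/(5 - (-1)) × (3.0 - 2)/(5 - 2) = 0.222222

P(3.0) = (-8)×L_0(3.0) + 2×L_1(3.0) + (-6)×L_2(3.0)
P(3.0) = 1.333333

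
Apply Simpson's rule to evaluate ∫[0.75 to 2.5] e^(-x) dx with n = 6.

f(x) = e^(-x)
a = 0.75, b = 2.5, n = 6
h = (b - a)/n = 0.291667

Simpson's rule: (h/3)[f(x₀) + 4f(x₁) + 2f(x₂) + ... + f(xₙ)]

x_0 = 0.7500, f(x_0) = 0.472367, coefficient = 1
x_1 = 1.0417, f(x_1) = 0.352866, coefficient = 4
x_2 = 1.3333, f(x_2) = 0.263597, coefficient = 2
x_3 = 1.6250, f(x_3) = 0.196912, coefficient = 4
x_4 = 1.9167, f(x_4) = 0.147096, coefficient = 2
x_5 = 2.2083, f(x_5) = 0.109884, coefficient = 4
x_6 = 2.5000, f(x_6) = 0.082085, coefficient = 1

I ≈ (0.291667/3) × 4.014484 = 0.390297
Exact value: 0.390282
Error: 0.000016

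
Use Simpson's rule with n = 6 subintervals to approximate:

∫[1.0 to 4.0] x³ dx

f(x) = x³
a = 1.0, b = 4.0, n = 6
h = (b - a)/n = 0.500000

Simpson's rule: (h/3)[f(x₀) + 4f(x₁) + 2f(x₂) + ... + f(xₙ)]

x_0 = 1.0000, f(x_0) = 1.000000, coefficient = 1
x_1 = 1.5000, f(x_1) = 3.375000, coefficient = 4
x_2 = 2.0000, f(x_2) = 8.000000, coefficient = 2
x_3 = 2.5000, f(x_3) = 15.625000, coefficient = 4
x_4 = 3.0000, f(x_4) = 27.000000, coefficient = 2
x_5 = 3.5000, f(x_5) = 42.875000, coefficient = 4
x_6 = 4.0000, f(x_6) = 64.000000, coefficient = 1

I ≈ (0.500000/3) × 382.500000 = 63.750000
Exact value: 63.750000
Error: 0.000000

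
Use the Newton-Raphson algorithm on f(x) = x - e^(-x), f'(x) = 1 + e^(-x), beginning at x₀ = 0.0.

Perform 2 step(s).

f(x) = x - e^(-x)
f'(x) = 1 + e^(-x)
x₀ = 0.0

Newton-Raphson formula: x_{n+1} = x_n - f(x_n)/f'(x_n)

Iteration 1:
  f(0.000000) = -1.000000
  f'(0.000000) = 2.000000
  x_1 = 0.000000 - (-1.000000)/2.000000 = 0.500000
Iteration 2:
  f(0.500000) = -0.106531
  f'(0.500000) = 1.606531
  x_2 = 0.500000 - (-0.106531)/1.606531 = 0.566311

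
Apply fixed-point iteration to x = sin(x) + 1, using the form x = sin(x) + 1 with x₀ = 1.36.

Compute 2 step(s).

Equation: x = sin(x) + 1
Fixed-point form: x = sin(x) + 1
x₀ = 1.36

x_1 = g(1.360000) = 1.977865
x_2 = g(1.977865) = 1.918285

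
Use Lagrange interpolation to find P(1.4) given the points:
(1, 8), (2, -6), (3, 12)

Lagrange interpolation formula:
P(x) = Σ yᵢ × Lᵢ(x)
where Lᵢ(x) = Π_{j≠i} (x - xⱼ)/(xᵢ - xⱼ)

L_0(1.4) = (1.4 - 2)/(1 - 2) × (1.4 - 3)/(1 - 3) = 0.480000
L_1(1.4) = (1.4 - 1)/(2 - 1) × (1.4 - 3)/(2 - 3) = 0.640000
L_2(1.4) = (1.4 - 1)/(3 - 1) × (1.4 - 2)/(3 - 2) = -0.120000

P(1.4) = 8×L_0(1.4) + (-6)×L_1(1.4) + 12×L_2(1.4)
P(1.4) = -1.440000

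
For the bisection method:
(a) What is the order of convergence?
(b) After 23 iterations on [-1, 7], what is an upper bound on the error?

(a) Bisection has linear (order 1) convergence; the error is halved each step.

(b) Error bound = (b-a)/2^n = (7 - (-1))/2^{23}
    = 8/2^{23}

(a) 1 (linear); (b) error ≤ 9.54e-07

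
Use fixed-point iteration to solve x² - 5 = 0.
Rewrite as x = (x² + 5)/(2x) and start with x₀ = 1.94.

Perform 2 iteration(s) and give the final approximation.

Equation: x² - 5 = 0
Fixed-point form: x = (x² + 5)/(2x)
x₀ = 1.94

x_1 = g(1.940000) = 2.258660
x_2 = g(2.258660) = 2.236181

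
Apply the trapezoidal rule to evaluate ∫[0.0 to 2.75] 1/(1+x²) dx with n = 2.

f(x) = 1/(1+x²)
a = 0.0, b = 2.75, n = 2
h = (b - a)/n = 1.375000

Trapezoidal rule: (h/2)[f(x₀) + 2f(x₁) + 2f(x₂) + ... + f(xₙ)]

x_0 = 0.0000, f(x_0) = 1.000000, coefficient = 1
x_1 = 1.3750, f(x_1) = 0.345946, coefficient = 2
x_2 = 2.7500, f(x_2) = 0.116788, coefficient = 1

I ≈ (1.375000/2) × 1.808680 = 1.243468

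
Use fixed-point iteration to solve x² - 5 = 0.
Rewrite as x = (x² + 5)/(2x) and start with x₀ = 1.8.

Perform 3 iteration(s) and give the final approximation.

Equation: x² - 5 = 0
Fixed-point form: x = (x² + 5)/(2x)
x₀ = 1.8

x_1 = g(1.800000) = 2.288889
x_2 = g(2.288889) = 2.236677
x_3 = g(2.236677) = 2.236068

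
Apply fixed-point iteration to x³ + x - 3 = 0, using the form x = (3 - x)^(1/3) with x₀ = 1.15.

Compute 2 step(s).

Equation: x³ + x - 3 = 0
Fixed-point form: x = (3 - x)^(1/3)
x₀ = 1.15

x_1 = g(1.150000) = 1.227601
x_2 = g(1.227601) = 1.210191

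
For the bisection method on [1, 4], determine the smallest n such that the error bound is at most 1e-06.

We need (b-a)/2^n ≤ 1e-06
(4 - 1)/2^n ≤ 1e-06
3/2^n ≤ 1e-06
2^n ≥ 3000000
n ≥ log₂(3000000) = 21.52
n ≥ 22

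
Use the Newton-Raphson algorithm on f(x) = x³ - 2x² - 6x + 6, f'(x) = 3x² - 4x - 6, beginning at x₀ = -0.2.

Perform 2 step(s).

f(x) = x³ - 2x² - 6x + 6
f'(x) = 3x² - 4x - 6
x₀ = -0.2

Newton-Raphson formula: x_{n+1} = x_n - f(x_n)/f'(x_n)

Iteration 1:
  f(-0.200000) = 7.112000
  f'(-0.200000) = -5.080000
  x_1 = -0.200000 - 7.112000/(-5.080000) = 1.200000
Iteration 2:
  f(1.200000) = -2.352000
  f'(1.200000) = -6.480000
  x_2 = 1.200000 - (-2.352000)/(-6.480000) = 0.837037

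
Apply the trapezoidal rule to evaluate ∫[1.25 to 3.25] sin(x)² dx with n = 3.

f(x) = sin(x)²
a = 1.25, b = 3.25, n = 3
h = (b - a)/n = 0.666667

Trapezoidal rule: (h/2)[f(x₀) + 2f(x₁) + 2f(x₂) + ... + f(xₙ)]

x_0 = 1.2500, f(x_0) = 0.900572, coefficient = 1
x_1 = 1.9167, f(x_1) = 0.885068, coefficient = 2
x_2 = 2.5833, f(x_2) = 0.280593, coefficient = 2
x_3 = 3.2500, f(x_3) = 0.011706, coefficient = 1

I ≈ (0.666667/2) × 3.243601 = 1.081200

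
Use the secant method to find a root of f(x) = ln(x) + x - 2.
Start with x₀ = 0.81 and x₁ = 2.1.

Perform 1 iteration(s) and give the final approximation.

f(x) = ln(x) + x - 2
x₀ = 0.81, x₁ = 2.1

Secant formula: x_{n+1} = x_n - f(x_n)(x_n - x_{n-1})/(f(x_n) - f(x_{n-1}))

Iteration 1:
  f(0.810000) = -1.400721
  f(2.100000) = 0.841937
  x_2 = 2.100000 - 0.841937×(2.100000 - 0.810000)/(0.841937 - (-1.400721))
       = 1.615709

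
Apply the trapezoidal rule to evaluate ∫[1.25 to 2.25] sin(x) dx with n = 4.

f(x) = sin(x)
a = 1.25, b = 2.25, n = 4
h = (b - a)/n = 0.250000

Trapezoidal rule: (h/2)[f(x₀) + 2f(x₁) + 2f(x₂) + ... + f(xₙ)]

x_0 = 1.2500, f(x_0) = 0.948985, coefficient = 1
x_1 = 1.5000, f(x_1) = 0.997495, coefficient = 2
x_2 = 1.7500, f(x_2) = 0.983986, coefficient = 2
x_3 = 2.0000, f(x_3) = 0.909297, coefficient = 2
x_4 = 2.2500, f(x_4) = 0.778073, coefficient = 1

I ≈ (0.250000/2) × 7.508615 = 0.938577
Exact value: 0.943496
Error: 0.004919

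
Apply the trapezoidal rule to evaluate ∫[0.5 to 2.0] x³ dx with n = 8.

f(x) = x³
a = 0.5, b = 2.0, n = 8
h = (b - a)/n = 0.187500

Trapezoidal rule: (h/2)[f(x₀) + 2f(x₁) + 2f(x₂) + ... + f(xₙ)]

x_0 = 0.5000, f(x_0) = 0.125000, coefficient = 1
x_1 = 0.6875, f(x_1) = 0.324951, coefficient = 2
x_2 = 0.8750, f(x_2) = 0.669922, coefficient = 2
x_3 = 1.0625, f(x_3) = 1.199463, coefficient = 2
x_4 = 1.2500, f(x_4) = 1.953125, coefficient = 2
x_5 = 1.4375, f(x_5) = 2.970459, coefficient = 2
x_6 = 1.6250, f(x_6) = 4.291016, coefficient = 2
x_7 = 1.8125, f(x_7) = 5.954346, coefficient = 2
x_8 = 2.0000, f(x_8) = 8.000000, coefficient = 1

I ≈ (0.187500/2) × 42.851562 = 4.017334
Exact value: 3.984375
Error: 0.032959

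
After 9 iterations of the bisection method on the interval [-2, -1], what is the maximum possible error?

Bisection error bound: |error| ≤ (b-a)/2^n
|error| ≤ (-1 - (-2))/2^9 = 1/2^9
|error| ≤ 0.0019531250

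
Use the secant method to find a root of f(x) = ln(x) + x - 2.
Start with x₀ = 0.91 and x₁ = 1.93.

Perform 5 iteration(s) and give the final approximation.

f(x) = ln(x) + x - 2
x₀ = 0.91, x₁ = 1.93

Secant formula: x_{n+1} = x_n - f(x_n)(x_n - x_{n-1})/(f(x_n) - f(x_{n-1}))

Iteration 1:
  f(0.910000) = -1.184311
  f(1.930000) = 0.587520
  x_2 = 1.930000 - 0.587520×(1.930000 - 0.910000)/(0.587520 - (-1.184311))
       = 1.591779
Iteration 2:
  f(1.930000) = 0.587520
  f(1.591779) = 0.056631
  x_3 = 1.591779 - 0.056631×(1.591779 - 1.930000)/(0.056631 - 0.587520)
       = 1.555700
Iteration 3:
  f(1.591779) = 0.056631
  f(1.555700) = -0.002374
  x_4 = 1.555700 - (-0.002374)×(1.555700 - 1.591779)/(-0.002374 - 0.056631)
       = 1.557152
Iteration 4:
  f(1.555700) = -0.002374
  f(1.557152) = 0.000010
  x_5 = 1.557152 - 0.000010×(1.557152 - 1.555700)/(0.000010 - (-0.002374))
       = 1.557146
Iteration 5:
  f(1.557152) = 0.000010
  f(1.557146) = 0.000000
  x_6 = 1.557146 - 0.000000×(1.557146 - 1.557152)/(0.000000 - 0.000010)
       = 1.557146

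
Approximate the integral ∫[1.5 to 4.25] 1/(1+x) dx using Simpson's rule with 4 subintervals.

f(x) = 1/(1+x)
a = 1.5, b = 4.25, n = 4
h = (b - a)/n = 0.687500

Simpson's rule: (h/3)[f(x₀) + 4f(x₁) + 2f(x₂) + ... + f(xₙ)]

x_0 = 1.5000, f(x_0) = 0.400000, coefficient = 1
x_1 = 2.1875, f(x_1) = 0.313725, coefficient = 4
x_2 = 2.8750, f(x_2) = 0.258065, coefficient = 2
x_3 = 3.5625, f(x_3) = 0.219178, coefficient = 4
x_4 = 4.2500, f(x_4) = 0.190476, coefficient = 1

I ≈ (0.687500/3) × 3.238220 = 0.742092
Exact value: 0.741937
Error: 0.000155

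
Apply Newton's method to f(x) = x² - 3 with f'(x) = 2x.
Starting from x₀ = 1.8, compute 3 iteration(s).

f(x) = x² - 3
f'(x) = 2x
x₀ = 1.8

Newton-Raphson formula: x_{n+1} = x_n - f(x_n)/f'(x_n)

Iteration 1:
  f(1.800000) = 0.240000
  f'(1.800000) = 3.600000
  x_1 = 1.800000 - 0.240000/3.600000 = 1.733333
Iteration 2:
  f(1.733333) = 0.004444
  f'(1.733333) = 3.466667
  x_2 = 1.733333 - 0.004444/3.466667 = 1.732051
Iteration 3:
  f(1.732051) = 0.000002
  f'(1.732051) = 3.464103
  x_3 = 1.732051 - 0.000002/3.464103 = 1.732051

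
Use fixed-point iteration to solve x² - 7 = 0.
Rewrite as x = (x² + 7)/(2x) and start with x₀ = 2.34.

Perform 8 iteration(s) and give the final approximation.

Equation: x² - 7 = 0
Fixed-point form: x = (x² + 7)/(2x)
x₀ = 2.34

x_1 = g(2.340000) = 2.665726
x_2 = g(2.665726) = 2.645826
x_3 = g(2.645826) = 2.645751
x_4 = g(2.645751) = 2.645751
x_5 = g(2.645751) = 2.645751
x_6 = g(2.645751) = 2.645751
x_7 = g(2.645751) = 2.645751
x_8 = g(2.645751) = 2.645751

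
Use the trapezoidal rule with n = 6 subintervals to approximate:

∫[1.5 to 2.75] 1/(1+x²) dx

f(x) = 1/(1+x²)
a = 1.5, b = 2.75, n = 6
h = (b - a)/n = 0.208333

Trapezoidal rule: (h/2)[f(x₀) + 2f(x₁) + 2f(x₂) + ... + f(xₙ)]

x_0 = 1.5000, f(x_0) = 0.307692, coefficient = 1
x_1 = 1.7083, f(x_1) = 0.255206, coefficient = 2
x_2 = 1.9167, f(x_2) = 0.213967, coefficient = 2
x_3 = 2.1250, f(x_3) = 0.181303, coefficient = 2
x_4 = 2.3333, f(x_4) = 0.155172, coefficient = 2
x_5 = 2.5417, f(x_5) = 0.134047, coefficient = 2
x_6 = 2.7500, f(x_6) = 0.116788, coefficient = 1

I ≈ (0.208333/2) × 2.303872 = 0.239987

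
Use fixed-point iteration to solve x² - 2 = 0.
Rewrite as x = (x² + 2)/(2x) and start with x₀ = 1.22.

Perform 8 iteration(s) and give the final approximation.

Equation: x² - 2 = 0
Fixed-point form: x = (x² + 2)/(2x)
x₀ = 1.22

x_1 = g(1.220000) = 1.429672
x_2 = g(1.429672) = 1.414297
x_3 = g(1.414297) = 1.414214
x_4 = g(1.414214) = 1.414214
x_5 = g(1.414214) = 1.414214
x_6 = g(1.414214) = 1.414214
x_7 = g(1.414214) = 1.414214
x_8 = g(1.414214) = 1.414214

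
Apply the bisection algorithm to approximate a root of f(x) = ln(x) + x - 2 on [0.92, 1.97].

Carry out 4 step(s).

f(x) = ln(x) + x - 2
Initial interval: [0.92, 1.97]

Iteration 1:
  c_1 = (0.920000 + 1.970000)/2 = 1.445000
  f(c_1) = f(1.445000) = -0.186891
  f(a) × f(c) ≥ 0, new interval: [1.445000, 1.970000]
Iteration 2:
  c_2 = (1.445000 + 1.970000)/2 = 1.707500
  f(c_2) = f(1.707500) = 0.242530
  f(a) × f(c) < 0, new interval: [1.445000, 1.707500]
Iteration 3:
  c_3 = (1.445000 + 1.707500)/2 = 1.576250
  f(c_3) = f(1.576250) = 0.031299
  f(a) × f(c) < 0, new interval: [1.445000, 1.576250]
Iteration 4:
  c_4 = (1.445000 + 1.576250)/2 = 1.510625
  f(c_4) = f(1.510625) = -0.076852
  f(a) × f(c) ≥ 0, new interval: [1.510625, 1.576250]

After 4 iteration(s), the approximation is c_4 = 1.510625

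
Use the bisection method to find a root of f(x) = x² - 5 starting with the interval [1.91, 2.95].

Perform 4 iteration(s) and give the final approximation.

f(x) = x² - 5
Initial interval: [1.91, 2.95]

Iteration 1:
  c_1 = (1.910000 + 2.950000)/2 = 2.430000
  f(c_1) = f(2.430000) = 0.904900
  f(a) × f(c) < 0, new interval: [1.910000, 2.430000]
Iteration 2:
  c_2 = (1.910000 + 2.430000)/2 = 2.170000
  f(c_2) = f(2.170000) = -0.291100
  f(a) × f(c) ≥ 0, new interval: [2.170000, 2.430000]
Iteration 3:
  c_3 = (2.170000 + 2.430000)/2 = 2.300000
  f(c_3) = f(2.300000) = 0.290000
  f(a) × f(c) < 0, new interval: [2.170000, 2.300000]
Iteration 4:
  c_4 = (2.170000 + 2.300000)/2 = 2.235000
  f(c_4) = f(2.235000) = -0.004775
  f(a) × f(c) ≥ 0, new interval: [2.235000, 2.300000]

After 4 iteration(s), the approximation is c_4 = 2.235000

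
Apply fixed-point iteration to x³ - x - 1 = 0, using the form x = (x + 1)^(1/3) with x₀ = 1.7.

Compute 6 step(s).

Equation: x³ - x - 1 = 0
Fixed-point form: x = (x + 1)^(1/3)
x₀ = 1.7

x_1 = g(1.700000) = 1.392477
x_2 = g(1.392477) = 1.337465
x_3 = g(1.337465) = 1.327135
x_4 = g(1.327135) = 1.325177
x_5 = g(1.325177) = 1.324805
x_6 = g(1.324805) = 1.324735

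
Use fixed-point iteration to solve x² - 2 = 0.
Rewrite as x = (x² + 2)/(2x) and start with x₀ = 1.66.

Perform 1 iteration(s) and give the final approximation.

Equation: x² - 2 = 0
Fixed-point form: x = (x² + 2)/(2x)
x₀ = 1.66

x_1 = g(1.660000) = 1.432410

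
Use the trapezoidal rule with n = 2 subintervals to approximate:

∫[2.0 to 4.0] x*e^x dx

f(x) = x*e^x
a = 2.0, b = 4.0, n = 2
h = (b - a)/n = 1.000000

Trapezoidal rule: (h/2)[f(x₀) + 2f(x₁) + 2f(x₂) + ... + f(xₙ)]

x_0 = 2.0000, f(x_0) = 14.778112, coefficient = 1
x_1 = 3.0000, f(x_1) = 60.256611, coefficient = 2
x_2 = 4.0000, f(x_2) = 218.392600, coefficient = 1

I ≈ (1.000000/2) × 353.683934 = 176.841967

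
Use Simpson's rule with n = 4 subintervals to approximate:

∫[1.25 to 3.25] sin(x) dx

f(x) = sin(x)
a = 1.25, b = 3.25, n = 4
h = (b - a)/n = 0.500000

Simpson's rule: (h/3)[f(x₀) + 4f(x₁) + 2f(x₂) + ... + f(xₙ)]

x_0 = 1.2500, f(x_0) = 0.948985, coefficient = 1
x_1 = 1.7500, f(x_1) = 0.983986, coefficient = 4
x_2 = 2.2500, f(x_2) = 0.778073, coefficient = 2
x_3 = 2.7500, f(x_3) = 0.381661, coefficient = 4
x_4 = 3.2500, f(x_4) = -0.108195, coefficient = 1

I ≈ (0.500000/3) × 7.859524 = 1.309921
Exact value: 1.309452
Error: 0.000469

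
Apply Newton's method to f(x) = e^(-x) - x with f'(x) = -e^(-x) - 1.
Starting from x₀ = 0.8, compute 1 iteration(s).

f(x) = e^(-x) - x
f'(x) = -e^(-x) - 1
x₀ = 0.8

Newton-Raphson formula: x_{n+1} = x_n - f(x_n)/f'(x_n)

Iteration 1:
  f(0.800000) = -0.350671
  f'(0.800000) = -1.449329
  x_1 = 0.800000 - (-0.350671)/(-1.449329) = 0.558046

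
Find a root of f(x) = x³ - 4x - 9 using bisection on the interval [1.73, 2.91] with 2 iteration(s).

f(x) = x³ - 4x - 9
Initial interval: [1.73, 2.91]

Iteration 1:
  c_1 = (1.730000 + 2.910000)/2 = 2.320000
  f(c_1) = f(2.320000) = -5.792832
  f(a) × f(c) ≥ 0, new interval: [2.320000, 2.910000]
Iteration 2:
  c_2 = (2.320000 + 2.910000)/2 = 2.615000
  f(c_2) = f(2.615000) = -1.578042
  f(a) × f(c) ≥ 0, new interval: [2.615000, 2.910000]

After 2 iteration(s), the approximation is c_2 = 2.615000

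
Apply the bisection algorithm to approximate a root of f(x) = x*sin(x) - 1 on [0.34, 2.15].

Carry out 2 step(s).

f(x) = x*sin(x) - 1
Initial interval: [0.34, 2.15]

Iteration 1:
  c_1 = (0.340000 + 2.150000)/2 = 1.245000
  f(c_1) = f(1.245000) = 0.179508
  f(a) × f(c) < 0, new interval: [0.340000, 1.245000]
Iteration 2:
  c_2 = (0.340000 + 1.245000)/2 = 0.792500
  f(c_2) = f(0.792500) = -0.435652
  f(a) × f(c) ≥ 0, new interval: [0.792500, 1.245000]

After 2 iteration(s), the approximation is c_2 = 0.792500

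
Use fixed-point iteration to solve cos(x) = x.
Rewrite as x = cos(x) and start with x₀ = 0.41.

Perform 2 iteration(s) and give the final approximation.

Equation: cos(x) = x
Fixed-point form: x = cos(x)
x₀ = 0.41

x_1 = g(0.410000) = 0.917121
x_2 = g(0.917121) = 0.608108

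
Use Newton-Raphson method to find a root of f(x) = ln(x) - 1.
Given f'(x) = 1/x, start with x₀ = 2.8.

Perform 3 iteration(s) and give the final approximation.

f(x) = ln(x) - 1
f'(x) = 1/x
x₀ = 2.8

Newton-Raphson formula: x_{n+1} = x_n - f(x_n)/f'(x_n)

Iteration 1:
  f(2.800000) = 0.029619
  f'(2.800000) = 0.357143
  x_1 = 2.800000 - 0.029619/0.357143 = 2.717066
Iteration 2:
  f(2.717066) = -0.000448
  f'(2.717066) = 0.368044
  x_2 = 2.717066 - (-0.000448)/0.368044 = 2.718282
Iteration 3:
  f(2.718282) = 0.000000
  f'(2.718282) = 0.367879
  x_3 = 2.718282 - 0.000000/0.367879 = 2.718282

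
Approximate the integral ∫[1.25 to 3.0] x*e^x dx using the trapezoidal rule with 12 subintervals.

f(x) = x*e^x
a = 1.25, b = 3.0, n = 12
h = (b - a)/n = 0.145833

Trapezoidal rule: (h/2)[f(x₀) + 2f(x₁) + 2f(x₂) + ... + f(xₙ)]

x_0 = 1.2500, f(x_0) = 4.362929, coefficient = 1
x_1 = 1.3958, f(x_1) = 5.636847, coefficient = 2
x_2 = 1.5417, f(x_2) = 7.203239, coefficient = 2
x_3 = 1.6875, f(x_3) = 9.122539, coefficient = 2
x_4 = 1.8333, f(x_4) = 11.466952, coefficient = 2
x_5 = 1.9792, f(x_5) = 14.322655, coefficient = 2
x_6 = 2.1250, f(x_6) = 17.792407, coefficient = 2
x_7 = 2.2708, f(x_7) = 21.998631, coefficient = 2
x_8 = 2.4167, f(x_8) = 27.087053, coefficient = 2
x_9 = 2.5625, f(x_9) = 33.231006, coefficient = 2
x_10 = 2.7083, f(x_10) = 40.636504, coefficient = 2
x_11 = 2.8542, f(x_11) = 49.548232, coefficient = 2
x_12 = 3.0000, f(x_12) = 60.256611, coefficient = 1

I ≈ (0.145833/2) × 540.711667 = 39.426892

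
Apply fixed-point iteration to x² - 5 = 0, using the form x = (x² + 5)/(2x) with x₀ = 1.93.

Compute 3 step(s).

Equation: x² - 5 = 0
Fixed-point form: x = (x² + 5)/(2x)
x₀ = 1.93

x_1 = g(1.930000) = 2.260337
x_2 = g(2.260337) = 2.236198
x_3 = g(2.236198) = 2.236068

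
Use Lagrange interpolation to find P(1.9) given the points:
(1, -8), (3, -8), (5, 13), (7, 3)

Lagrange interpolation formula:
P(x) = Σ yᵢ × Lᵢ(x)
where Lᵢ(x) = Π_{j≠i} (x - xⱼ)/(xᵢ - xⱼ)

L_0(1.9) = (1.9 - 3)/(1 - 3) × (1.9 - 5)/(1 - 5) × (1.9 - 7)/(1 - 7) = 0.362313
L_1(1.9) = (1.9 - 1)/(3 - 1) × (1.9 - 5)/(3 - 5) × (1.9 - 7)/(3 - 7) = 0.889312
L_2(1.9) = (1.9 - 1)/(5 - 1) × (1.9 - 3)/(5 - 3) × (1.9 - 7)/(5 - 7) = -0.315562
L_3(1.9) = (1.9 - 1)/(7 - 1) × (1.9 - 3)/(7 - 3) × (1.9 - 5)/(7 - 5) = 0.063938

P(1.9) = (-8)×L_0(1.9) + (-8)×L_1(1.9) + 13×L_2(1.9) + 3×L_3(1.9)
P(1.9) = -13.923500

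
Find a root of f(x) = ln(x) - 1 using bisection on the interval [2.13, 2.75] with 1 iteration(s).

f(x) = ln(x) - 1
Initial interval: [2.13, 2.75]

Iteration 1:
  c_1 = (2.130000 + 2.750000)/2 = 2.440000
  f(c_1) = f(2.440000) = -0.108002
  f(a) × f(c) ≥ 0, new interval: [2.440000, 2.750000]

After 1 iteration(s), the approximation is c_1 = 2.440000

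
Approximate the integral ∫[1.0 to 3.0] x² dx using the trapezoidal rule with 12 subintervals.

f(x) = x²
a = 1.0, b = 3.0, n = 12
h = (b - a)/n = 0.166667

Trapezoidal rule: (h/2)[f(x₀) + 2f(x₁) + 2f(x₂) + ... + f(xₙ)]

x_0 = 1.0000, f(x_0) = 1.000000, coefficient = 1
x_1 = 1.1667, f(x_1) = 1.361111, coefficient = 2
x_2 = 1.3333, f(x_2) = 1.777778, coefficient = 2
x_3 = 1.5000, f(x_3) = 2.250000, coefficient = 2
x_4 = 1.6667, f(x_4) = 2.777778, coefficient = 2
x_5 = 1.8333, f(x_5) = 3.361111, coefficient = 2
x_6 = 2.0000, f(x_6) = 4.000000, coefficient = 2
x_7 = 2.1667, f(x_7) = 4.694444, coefficient = 2
x_8 = 2.3333, f(x_8) = 5.444444, coefficient = 2
x_9 = 2.5000, f(x_9) = 6.250000, coefficient = 2
x_10 = 2.6667, f(x_10) = 7.111111, coefficient = 2
x_11 = 2.8333, f(x_11) = 8.027778, coefficient = 2
x_12 = 3.0000, f(x_12) = 9.000000, coefficient = 1

I ≈ (0.166667/2) × 104.111111 = 8.675926
Exact value: 8.666667
Error: 0.009259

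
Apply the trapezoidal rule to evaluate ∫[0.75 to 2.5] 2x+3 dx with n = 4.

f(x) = 2x+3
a = 0.75, b = 2.5, n = 4
h = (b - a)/n = 0.437500

Trapezoidal rule: (h/2)[f(x₀) + 2f(x₁) + 2f(x₂) + ... + f(xₙ)]

x_0 = 0.7500, f(x_0) = 4.500000, coefficient = 1
x_1 = 1.1875, f(x_1) = 5.375000, coefficient = 2
x_2 = 1.6250, f(x_2) = 6.250000, coefficient = 2
x_3 = 2.0625, f(x_3) = 7.125000, coefficient = 2
x_4 = 2.5000, f(x_4) = 8.000000, coefficient = 1

I ≈ (0.437500/2) × 50.000000 = 10.937500
Exact value: 10.937500
Error: 0.000000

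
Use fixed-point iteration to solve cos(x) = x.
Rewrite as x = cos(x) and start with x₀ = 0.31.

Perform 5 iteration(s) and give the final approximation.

Equation: cos(x) = x
Fixed-point form: x = cos(x)
x₀ = 0.31

x_1 = g(0.310000) = 0.952334
x_2 = g(0.952334) = 0.579783
x_3 = g(0.579783) = 0.836581
x_4 = g(0.836581) = 0.670005
x_5 = g(0.670005) = 0.783819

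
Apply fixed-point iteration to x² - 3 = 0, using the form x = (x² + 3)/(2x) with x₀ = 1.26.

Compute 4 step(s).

Equation: x² - 3 = 0
Fixed-point form: x = (x² + 3)/(2x)
x₀ = 1.26

x_1 = g(1.260000) = 1.820476
x_2 = g(1.820476) = 1.734198
x_3 = g(1.734198) = 1.732052
x_4 = g(1.732052) = 1.732051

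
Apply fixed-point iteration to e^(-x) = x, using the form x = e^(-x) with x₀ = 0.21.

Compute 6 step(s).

Equation: e^(-x) = x
Fixed-point form: x = e^(-x)
x₀ = 0.21

x_1 = g(0.210000) = 0.810584
x_2 = g(0.810584) = 0.444598
x_3 = g(0.444598) = 0.641082
x_4 = g(0.641082) = 0.526722
x_5 = g(0.526722) = 0.590537
x_6 = g(0.590537) = 0.554029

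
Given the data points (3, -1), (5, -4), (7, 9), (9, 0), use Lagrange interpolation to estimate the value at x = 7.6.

Lagrange interpolation formula:
P(x) = Σ yᵢ × Lᵢ(x)
where Lᵢ(x) = Π_{j≠i} (x - xⱼ)/(xᵢ - xⱼ)

L_0(7.6) = (7.6 - 5)/(3 - 5) × (7.6 - 7)/(3 - 7) × (7.6 - 9)/(3 - 9) = 0.045500
L_1(7.6) = (7.6 - 3)/(5 - 3) × (7.6 - 7)/(5 - 7) × (7.6 - 9)/(5 - 9) = -0.241500
L_2(7.6) = (7.6 - 3)/(7 - 3) × (7.6 - 5)/(7 - 5) × (7.6 - 9)/(7 - 9) = 1.046500
L_3(7.6) = (7.6 - 3)/(9 - 3) × (7.6 - 5)/(9 - 5) × (7.6 - 7)/(9 - 7) = 0.149500

P(7.6) = (-1)×L_0(7.6) + (-4)×L_1(7.6) + 9×L_2(7.6) + 0×L_3(7.6)
P(7.6) = 10.339000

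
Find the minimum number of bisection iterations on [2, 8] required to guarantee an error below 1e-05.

We need (b-a)/2^n ≤ 1e-05
(8 - 2)/2^n ≤ 1e-05
6/2^n ≤ 1e-05
2^n ≥ 600000
n ≥ log₂(600000) = 19.19
n ≥ 20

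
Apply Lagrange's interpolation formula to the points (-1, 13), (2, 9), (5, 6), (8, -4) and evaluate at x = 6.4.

Lagrange interpolation formula:
P(x) = Σ yᵢ × Lᵢ(x)
where Lᵢ(x) = Π_{j≠i} (x - xⱼ)/(xᵢ - xⱼ)

L_0(6.4) = (6.4 - 2)/(-1 - 2) × (6.4 - 5)/(-1 - 5) × (6.4 - 8)/(-1 - 8) = 0.060840
L_1(6.4) = (6.4 - (-1))/(2 - (-1)) × (6.4 - 5)/(2 - 5) × (6.4 - 8)/(2 - 8) = -0.306963
L_2(6.4) = (6.4 - (-1))/(5 - (-1)) × (6.4 - 2)/(5 - 2) × (6.4 - 8)/(5 - 8) = 0.964741
L_3(6.4) = (6.4 - (-1))/(8 - (-1)) × (6.4 - 2)/(8 - 2) × (6.4 - 5)/(8 - 5) = 0.281383

P(6.4) = 13×L_0(6.4) + 9×L_1(6.4) + 6×L_2(6.4) + (-4)×L_3(6.4)
P(6.4) = 2.691160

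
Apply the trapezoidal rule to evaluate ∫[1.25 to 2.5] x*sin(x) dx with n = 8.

f(x) = x*sin(x)
a = 1.25, b = 2.5, n = 8
h = (b - a)/n = 0.156250

Trapezoidal rule: (h/2)[f(x₀) + 2f(x₁) + 2f(x₂) + ... + f(xₙ)]

x_0 = 1.2500, f(x_0) = 1.186231, coefficient = 1
x_1 = 1.4062, f(x_1) = 1.387255, coefficient = 2
x_2 = 1.5625, f(x_2) = 1.562446, coefficient = 2
x_3 = 1.7188, f(x_3) = 1.699972, coefficient = 2
x_4 = 1.8750, f(x_4) = 1.788911, coefficient = 2
x_5 = 2.0312, f(x_5) = 1.819697, coefficient = 2
x_6 = 2.1875, f(x_6) = 1.784539, coefficient = 2
x_7 = 2.3438, f(x_7) = 1.677777, coefficient = 2
x_8 = 2.5000, f(x_8) = 1.496180, coefficient = 1

I ≈ (0.156250/2) × 26.123607 = 2.040907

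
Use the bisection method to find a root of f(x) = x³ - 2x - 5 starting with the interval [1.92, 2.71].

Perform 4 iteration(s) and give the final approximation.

f(x) = x³ - 2x - 5
Initial interval: [1.92, 2.71]

Iteration 1:
  c_1 = (1.920000 + 2.710000)/2 = 2.315000
  f(c_1) = f(2.315000) = 2.776606
  f(a) × f(c) < 0, new interval: [1.920000, 2.315000]
Iteration 2:
  c_2 = (1.920000 + 2.315000)/2 = 2.117500
  f(c_2) = f(2.117500) = 0.259460
  f(a) × f(c) < 0, new interval: [1.920000, 2.117500]
Iteration 3:
  c_3 = (1.920000 + 2.117500)/2 = 2.018750
  f(c_3) = f(2.018750) = -0.810384
  f(a) × f(c) ≥ 0, new interval: [2.018750, 2.117500]
Iteration 4:
  c_4 = (2.018750 + 2.117500)/2 = 2.068125
  f(c_4) = f(2.068125) = -0.290588
  f(a) × f(c) ≥ 0, new interval: [2.068125, 2.117500]

After 4 iteration(s), the approximation is c_4 = 2.068125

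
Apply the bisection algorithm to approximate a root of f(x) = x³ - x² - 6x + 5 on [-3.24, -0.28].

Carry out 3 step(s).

f(x) = x³ - x² - 6x + 5
Initial interval: [-3.24, -0.28]

Iteration 1:
  c_1 = (-3.240000 + (-0.280000))/2 = -1.760000
  f(c_1) = f(-1.760000) = 7.010624
  f(a) × f(c) < 0, new interval: [-3.240000, -1.760000]
Iteration 2:
  c_2 = (-3.240000 + (-1.760000))/2 = -2.500000
  f(c_2) = f(-2.500000) = -1.875000
  f(a) × f(c) ≥ 0, new interval: [-2.500000, -1.760000]
Iteration 3:
  c_3 = (-2.500000 + (-1.760000))/2 = -2.130000
  f(c_3) = f(-2.130000) = 3.579503
  f(a) × f(c) < 0, new interval: [-2.500000, -2.130000]

After 3 iteration(s), the approximation is c_3 = -2.130000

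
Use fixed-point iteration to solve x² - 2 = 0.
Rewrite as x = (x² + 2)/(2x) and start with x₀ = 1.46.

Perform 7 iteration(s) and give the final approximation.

Equation: x² - 2 = 0
Fixed-point form: x = (x² + 2)/(2x)
x₀ = 1.46

x_1 = g(1.460000) = 1.414932
x_2 = g(1.414932) = 1.414214
x_3 = g(1.414214) = 1.414214
x_4 = g(1.414214) = 1.414214
x_5 = g(1.414214) = 1.414214
x_6 = g(1.414214) = 1.414214
x_7 = g(1.414214) = 1.414214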